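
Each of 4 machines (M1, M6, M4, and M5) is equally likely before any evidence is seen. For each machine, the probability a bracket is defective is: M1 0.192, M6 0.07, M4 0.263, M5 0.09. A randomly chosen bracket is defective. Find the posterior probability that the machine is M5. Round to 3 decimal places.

With a uniform prior (1/4 each), posterior ∝ likelihood:
  M1: 0.192
  M6: 0.07
  M4: 0.263
  M5: 0.09
Total = 0.615.
P(M5 | evidence) = 0.09 / 0.615 ≈ 0.146.

0.146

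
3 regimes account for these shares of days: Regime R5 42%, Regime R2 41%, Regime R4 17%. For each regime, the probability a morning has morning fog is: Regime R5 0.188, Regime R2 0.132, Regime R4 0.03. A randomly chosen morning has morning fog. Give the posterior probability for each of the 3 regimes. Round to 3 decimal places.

Compute prior × likelihood for every hypothesis:
  Regime R5: 0.42 × 0.188 = 0.07896
  Regime R2: 0.41 × 0.132 = 0.05412
  Regime R4: 0.17 × 0.03 = 0.0051
Sum = 0.13818.
P(Regime R5 | fog) = 0.07896/0.13818 ≈ 0.571
P(Regime R2 | fog) = 0.05412/0.13818 ≈ 0.392
P(Regime R4 | fog) = 0.0051/0.13818 ≈ 0.037
(Check: 0.571+0.392+0.037 = 1.000.)

Regime R5 0.571, Regime R2 0.392, Regime R4 0.037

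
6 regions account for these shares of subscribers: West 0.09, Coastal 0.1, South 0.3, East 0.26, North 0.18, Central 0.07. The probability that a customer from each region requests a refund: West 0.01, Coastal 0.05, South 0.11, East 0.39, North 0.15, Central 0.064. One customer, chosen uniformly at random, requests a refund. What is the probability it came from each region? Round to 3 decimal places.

Compute prior × likelihood for every hypothesis:
  West: 0.09 × 0.01 = 0.0009
  Coastal: 0.1 × 0.05 = 0.005
  South: 0.3 × 0.11 = 0.033
  East: 0.26 × 0.39 = 0.1014
  North: 0.18 × 0.15 = 0.027
  Central: 0.07 × 0.064 = 0.00448
Sum = 0.17178.
P(West | refund) = 0.0009/0.17178 ≈ 0.005
P(Coastal | refund) = 0.005/0.17178 ≈ 0.029
P(South | refund) = 0.033/0.17178 ≈ 0.192
P(East | refund) = 0.1014/0.17178 ≈ 0.590
P(North | refund) = 0.027/0.17178 ≈ 0.157
P(Central | refund) = 0.00448/0.17178 ≈ 0.026

West 0.005, Coastal 0.029, South 0.192, East 0.590, North 0.157, Central 0.026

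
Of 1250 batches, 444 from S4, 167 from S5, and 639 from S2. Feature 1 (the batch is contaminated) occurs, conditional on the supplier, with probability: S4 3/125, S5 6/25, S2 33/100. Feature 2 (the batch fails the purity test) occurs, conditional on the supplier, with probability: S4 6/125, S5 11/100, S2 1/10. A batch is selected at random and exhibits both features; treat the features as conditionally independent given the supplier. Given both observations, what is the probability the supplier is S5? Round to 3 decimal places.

Compute prior × likelihood for every hypothesis:
  S4: 0.3552 × 0.024 × 0.048 = 0.0004091904
  S5: 0.1336 × 0.24 × 0.11 = 0.00352704
  S2: 0.5112 × 0.33 × 0.1 = 0.0168696
Total = 0.0208058304.
P(S5 | evidence) = 0.00352704 / 0.0208058304 ≈ 0.170.

0.170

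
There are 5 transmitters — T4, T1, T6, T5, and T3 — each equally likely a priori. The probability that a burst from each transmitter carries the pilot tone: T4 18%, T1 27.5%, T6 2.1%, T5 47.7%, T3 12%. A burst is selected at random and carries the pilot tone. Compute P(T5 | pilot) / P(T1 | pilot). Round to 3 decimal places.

1.735

Since the prior is uniform, the posterior is proportional to the likelihood:
  T4: 0.18
  T1: 0.275
  T6: 0.021
  T5: 0.477
  T3: 0.12
Total = 1.073.
The ratio is 0.477 / 0.275 (the normalizer cancels) = 1.735.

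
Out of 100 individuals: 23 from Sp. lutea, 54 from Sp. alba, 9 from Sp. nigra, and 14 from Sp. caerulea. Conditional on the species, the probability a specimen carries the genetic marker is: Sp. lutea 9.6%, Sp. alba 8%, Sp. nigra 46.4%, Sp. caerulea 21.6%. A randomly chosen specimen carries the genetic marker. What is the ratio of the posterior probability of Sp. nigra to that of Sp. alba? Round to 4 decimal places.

0.9667

Compute prior × likelihood for every hypothesis:
  Sp. lutea: 0.23 × 0.096 = 0.02208
  Sp. alba: 0.54 × 0.08 = 0.0432
  Sp. nigra: 0.09 × 0.464 = 0.04176
  Sp. caerulea: 0.14 × 0.216 = 0.03024
Sum = 0.13728.
The ratio is 0.04176 / 0.0432 (the normalizer cancels) = 0.9667.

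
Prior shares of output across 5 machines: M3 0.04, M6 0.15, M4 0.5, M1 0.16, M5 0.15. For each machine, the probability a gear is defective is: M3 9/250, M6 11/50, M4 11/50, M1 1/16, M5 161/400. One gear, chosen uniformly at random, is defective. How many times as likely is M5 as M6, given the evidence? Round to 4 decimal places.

1.8295

Unnormalized posteriors (prior × likelihood):
  M3: 0.04 × 0.036 = 0.00144
  M6: 0.15 × 0.22 = 0.033
  M4: 0.5 × 0.22 = 0.11
  M1: 0.16 × 0.0625 = 0.01
  M5: 0.15 × 0.4025 = 0.060375
Total = 0.214815.
The ratio is 0.060375 / 0.033 (the normalizer cancels) = 1.8295.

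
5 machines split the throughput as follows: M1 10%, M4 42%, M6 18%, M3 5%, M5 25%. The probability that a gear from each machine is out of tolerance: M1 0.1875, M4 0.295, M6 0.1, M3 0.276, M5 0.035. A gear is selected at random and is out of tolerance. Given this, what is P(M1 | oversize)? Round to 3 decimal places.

0.102

By Bayes' rule, posterior ∝ prior × likelihood:
  M1: 0.1 × 0.1875 = 0.01875
  M4: 0.42 × 0.295 = 0.1239
  M6: 0.18 × 0.1 = 0.018
  M3: 0.05 × 0.276 = 0.0138
  M5: 0.25 × 0.035 = 0.00875
Total = 0.1832.
P(M1 | evidence) = 0.01875 / 0.1832 ≈ 0.102.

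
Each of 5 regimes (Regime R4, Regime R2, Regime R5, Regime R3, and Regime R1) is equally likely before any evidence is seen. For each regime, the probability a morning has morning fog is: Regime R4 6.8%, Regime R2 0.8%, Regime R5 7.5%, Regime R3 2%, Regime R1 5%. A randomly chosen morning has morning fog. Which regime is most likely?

With a uniform prior (1/5 each), posterior ∝ likelihood:
  Regime R4: 0.068
  Regime R2: 0.008
  Regime R5: 0.075
  Regime R3: 0.02
  Regime R1: 0.05
Sum = 0.221.
Largest term belongs to Regime R5, so Regime R5 is most probable.

Regime R5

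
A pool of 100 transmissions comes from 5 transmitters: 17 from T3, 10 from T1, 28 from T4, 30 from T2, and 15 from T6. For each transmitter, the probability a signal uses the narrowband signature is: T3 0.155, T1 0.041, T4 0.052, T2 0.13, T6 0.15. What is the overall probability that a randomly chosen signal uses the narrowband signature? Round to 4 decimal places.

Prior × likelihood for each hypothesis:
  T3: 0.17 × 0.155 = 0.02635
  T1: 0.1 × 0.041 = 0.0041
  T4: 0.28 × 0.052 = 0.01456
  T2: 0.3 × 0.13 = 0.039
  T6: 0.15 × 0.15 = 0.0225
P(narrowband) = 0.02635 + 0.0041 + 0.01456 + 0.039 + 0.0225 = 0.10651 → 0.1065.

0.1065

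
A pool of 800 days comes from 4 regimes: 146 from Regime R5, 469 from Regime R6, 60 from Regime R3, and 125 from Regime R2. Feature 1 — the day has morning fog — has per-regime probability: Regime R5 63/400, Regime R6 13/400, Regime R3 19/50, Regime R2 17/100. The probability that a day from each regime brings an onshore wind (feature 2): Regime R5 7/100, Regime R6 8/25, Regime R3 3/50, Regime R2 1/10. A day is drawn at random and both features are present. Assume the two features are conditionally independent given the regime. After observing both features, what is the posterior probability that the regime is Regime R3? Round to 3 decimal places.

0.137

Compute prior × likelihood for every hypothesis:
  Regime R5: 0.1825 × 0.1575 × 0.07 = 0.0020120625
  Regime R6: 0.58625 × 0.0325 × 0.32 = 0.006097
  Regime R3: 0.075 × 0.38 × 0.06 = 0.00171
  Regime R2: 0.15625 × 0.17 × 0.1 = 0.00265625
Normalizing constant = 0.0124753125.
P(Regime R3 | evidence) = 0.00171 / 0.0124753125 ≈ 0.137.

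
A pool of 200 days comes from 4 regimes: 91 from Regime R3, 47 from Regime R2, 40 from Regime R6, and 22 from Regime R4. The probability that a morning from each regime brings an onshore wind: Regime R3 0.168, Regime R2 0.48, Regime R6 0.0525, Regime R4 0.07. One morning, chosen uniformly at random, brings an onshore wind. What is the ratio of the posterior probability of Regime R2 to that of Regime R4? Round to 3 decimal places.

14.649

Compute prior × likelihood for every hypothesis:
  Regime R3: 0.455 × 0.168 = 0.07644
  Regime R2: 0.235 × 0.48 = 0.1128
  Regime R6: 0.2 × 0.0525 = 0.0105
  Regime R4: 0.11 × 0.07 = 0.0077
Total = 0.20744.
The ratio is 0.1128 / 0.0077 (the normalizer cancels) = 14.649.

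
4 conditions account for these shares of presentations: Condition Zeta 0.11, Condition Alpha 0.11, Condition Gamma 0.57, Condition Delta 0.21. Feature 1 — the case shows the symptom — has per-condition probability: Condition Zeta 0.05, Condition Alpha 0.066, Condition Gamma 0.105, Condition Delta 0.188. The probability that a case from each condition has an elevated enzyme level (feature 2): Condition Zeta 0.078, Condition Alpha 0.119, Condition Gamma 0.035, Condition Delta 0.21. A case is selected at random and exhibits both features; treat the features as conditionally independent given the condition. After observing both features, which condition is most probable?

Unnormalized posteriors (prior × likelihood):
  Condition Zeta: 0.11 × 0.05 × 0.078 = 0.000429
  Condition Alpha: 0.11 × 0.066 × 0.119 = 0.00086394
  Condition Gamma: 0.57 × 0.105 × 0.035 = 0.00209475
  Condition Delta: 0.21 × 0.188 × 0.21 = 0.0082908
Normalizing constant = 0.01167849.
Largest term belongs to Condition Delta, so Condition Delta is most probable.

Condition Delta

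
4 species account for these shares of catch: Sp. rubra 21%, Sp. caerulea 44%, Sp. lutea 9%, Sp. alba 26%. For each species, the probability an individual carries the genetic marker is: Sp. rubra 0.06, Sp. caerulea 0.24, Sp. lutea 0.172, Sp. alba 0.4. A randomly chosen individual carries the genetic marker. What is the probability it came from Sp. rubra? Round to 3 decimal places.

0.053

By Bayes' rule, posterior ∝ prior × likelihood:
  Sp. rubra: 0.21 × 0.06 = 0.0126
  Sp. caerulea: 0.44 × 0.24 = 0.1056
  Sp. lutea: 0.09 × 0.172 = 0.01548
  Sp. alba: 0.26 × 0.4 = 0.104
Total = 0.23768.
P(Sp. rubra | evidence) = 0.0126 / 0.23768 ≈ 0.053.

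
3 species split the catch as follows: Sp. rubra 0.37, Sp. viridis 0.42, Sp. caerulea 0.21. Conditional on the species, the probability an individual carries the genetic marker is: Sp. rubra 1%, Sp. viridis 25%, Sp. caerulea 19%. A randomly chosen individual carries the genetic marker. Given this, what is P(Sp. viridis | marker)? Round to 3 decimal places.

0.707

Unnormalized posteriors (prior × likelihood):
  Sp. rubra: 0.37 × 0.01 = 0.0037
  Sp. viridis: 0.42 × 0.25 = 0.105
  Sp. caerulea: 0.21 × 0.19 = 0.0399
Sum = 0.1486.
P(Sp. viridis | evidence) = 0.105 / 0.1486 ≈ 0.707.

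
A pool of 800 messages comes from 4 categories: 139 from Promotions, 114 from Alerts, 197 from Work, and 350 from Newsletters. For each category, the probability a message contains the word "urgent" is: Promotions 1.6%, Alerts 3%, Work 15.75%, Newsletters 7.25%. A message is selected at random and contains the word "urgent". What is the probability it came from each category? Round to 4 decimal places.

By Bayes' rule, posterior ∝ prior × likelihood:
  Promotions: 0.17375 × 0.016 = 0.00278
  Alerts: 0.1425 × 0.03 = 0.004275
  Work: 0.24625 × 0.1575 = 0.038784375
  Newsletters: 0.4375 × 0.0725 = 0.03171875
Sum = 0.077558125.
P(Promotions | urgent-flag) = 0.00278/0.077558125 ≈ 0.0358
P(Alerts | urgent-flag) = 0.004275/0.077558125 ≈ 0.0551
P(Work | urgent-flag) = 0.038784375/0.077558125 ≈ 0.5001
P(Newsletters | urgent-flag) = 0.03171875/0.077558125 ≈ 0.4090

Promotions 0.0358, Alerts 0.0551, Work 0.5001, Newsletters 0.4090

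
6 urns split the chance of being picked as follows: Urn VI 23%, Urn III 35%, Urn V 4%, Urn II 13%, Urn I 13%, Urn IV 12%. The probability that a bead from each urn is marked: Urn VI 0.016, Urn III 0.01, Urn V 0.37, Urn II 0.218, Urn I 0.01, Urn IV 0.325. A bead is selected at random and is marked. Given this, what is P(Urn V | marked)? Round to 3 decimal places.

Compute prior × likelihood for every hypothesis:
  Urn VI: 0.23 × 0.016 = 0.00368
  Urn III: 0.35 × 0.01 = 0.0035
  Urn V: 0.04 × 0.37 = 0.0148
  Urn II: 0.13 × 0.218 = 0.02834
  Urn I: 0.13 × 0.01 = 0.0013
  Urn IV: 0.12 × 0.325 = 0.039
Normalizing constant = 0.09062.
P(Urn V | evidence) = 0.0148 / 0.09062 ≈ 0.163.

0.163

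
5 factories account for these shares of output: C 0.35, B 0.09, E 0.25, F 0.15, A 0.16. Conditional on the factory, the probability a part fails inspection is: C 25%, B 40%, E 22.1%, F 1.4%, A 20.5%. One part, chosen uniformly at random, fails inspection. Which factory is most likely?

Compute prior × likelihood for every hypothesis:
  C: 0.35 × 0.25 = 0.0875
  B: 0.09 × 0.4 = 0.036
  E: 0.25 × 0.221 = 0.05525
  F: 0.15 × 0.014 = 0.0021
  A: 0.16 × 0.205 = 0.0328
Total = 0.21365.
Largest term belongs to C, so C is most probable.

C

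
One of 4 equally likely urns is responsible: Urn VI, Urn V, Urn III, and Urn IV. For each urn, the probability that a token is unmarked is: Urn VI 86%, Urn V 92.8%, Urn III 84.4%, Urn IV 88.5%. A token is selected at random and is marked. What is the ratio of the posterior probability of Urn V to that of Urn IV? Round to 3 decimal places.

Taking complements, P(marked | each) = Urn VI 0.14, Urn V 0.072, Urn III 0.156, Urn IV 0.115.
With a uniform prior (1/4 each), posterior ∝ likelihood:
  Urn VI: 0.14
  Urn V: 0.072
  Urn III: 0.156
  Urn IV: 0.115
Normalizing constant = 0.483.
The ratio is 0.072 / 0.115 (the normalizer cancels) = 0.626.

0.626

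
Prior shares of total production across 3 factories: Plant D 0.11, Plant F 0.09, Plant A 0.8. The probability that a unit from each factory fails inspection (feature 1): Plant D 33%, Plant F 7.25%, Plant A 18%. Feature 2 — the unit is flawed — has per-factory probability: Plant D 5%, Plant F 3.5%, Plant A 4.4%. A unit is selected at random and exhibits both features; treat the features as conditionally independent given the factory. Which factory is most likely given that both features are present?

Plant A

Prior × likelihood for each hypothesis:
  Plant D: 0.11 × 0.33 × 0.05 = 0.001815
  Plant F: 0.09 × 0.0725 × 0.035 = 0.000228375
  Plant A: 0.8 × 0.18 × 0.044 = 0.006336
Normalizing constant = 0.008379375.
Largest term belongs to Plant A, so Plant A is most probable.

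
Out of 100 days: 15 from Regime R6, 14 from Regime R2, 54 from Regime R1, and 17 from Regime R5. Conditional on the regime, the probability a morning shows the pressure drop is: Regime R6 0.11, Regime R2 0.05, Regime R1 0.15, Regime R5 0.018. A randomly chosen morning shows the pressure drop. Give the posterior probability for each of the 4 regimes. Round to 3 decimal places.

Regime R6 0.153, Regime R2 0.065, Regime R1 0.753, Regime R5 0.028

Unnormalized posteriors (prior × likelihood):
  Regime R6: 0.15 × 0.11 = 0.0165
  Regime R2: 0.14 × 0.05 = 0.007
  Regime R1: 0.54 × 0.15 = 0.081
  Regime R5: 0.17 × 0.018 = 0.00306
Sum = 0.10756.
P(Regime R6 | drop) = 0.0165/0.10756 ≈ 0.153
P(Regime R2 | drop) = 0.007/0.10756 ≈ 0.065
P(Regime R1 | drop) = 0.081/0.10756 ≈ 0.753
P(Regime R5 | drop) = 0.00306/0.10756 ≈ 0.028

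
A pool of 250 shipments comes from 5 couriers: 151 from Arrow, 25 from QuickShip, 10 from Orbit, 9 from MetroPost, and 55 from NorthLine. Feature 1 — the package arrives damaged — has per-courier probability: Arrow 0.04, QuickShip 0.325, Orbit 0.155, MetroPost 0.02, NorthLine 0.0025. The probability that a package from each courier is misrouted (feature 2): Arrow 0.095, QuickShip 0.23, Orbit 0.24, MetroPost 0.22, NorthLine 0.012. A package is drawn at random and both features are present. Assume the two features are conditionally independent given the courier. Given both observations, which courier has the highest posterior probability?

Compute prior × likelihood for every hypothesis:
  Arrow: 0.604 × 0.04 × 0.095 = 0.0022952
  QuickShip: 0.1 × 0.325 × 0.23 = 0.007475
  Orbit: 0.04 × 0.155 × 0.24 = 0.001488
  MetroPost: 0.036 × 0.02 × 0.22 = 0.0001584
  NorthLine: 0.22 × 0.0025 × 0.012 = 0.0000066
Total = 0.0114232.
Largest term belongs to QuickShip, so QuickShip is most probable.

QuickShip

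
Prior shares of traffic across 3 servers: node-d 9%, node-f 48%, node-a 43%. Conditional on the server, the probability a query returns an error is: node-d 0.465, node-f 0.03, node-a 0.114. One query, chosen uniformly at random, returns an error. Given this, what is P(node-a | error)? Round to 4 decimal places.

Unnormalized posteriors (prior × likelihood):
  node-d: 0.09 × 0.465 = 0.04185
  node-f: 0.48 × 0.03 = 0.0144
  node-a: 0.43 × 0.114 = 0.04902
Normalizing constant = 0.10527.
P(node-a | evidence) = 0.04902 / 0.10527 ≈ 0.4657.

0.4657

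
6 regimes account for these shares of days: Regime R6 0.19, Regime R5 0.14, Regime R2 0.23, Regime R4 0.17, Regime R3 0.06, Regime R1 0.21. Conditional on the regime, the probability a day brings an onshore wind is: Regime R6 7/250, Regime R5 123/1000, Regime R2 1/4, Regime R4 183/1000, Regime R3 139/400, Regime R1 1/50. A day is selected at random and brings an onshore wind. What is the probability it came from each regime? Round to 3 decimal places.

Regime R6 0.039, Regime R5 0.126, Regime R2 0.422, Regime R4 0.228, Regime R3 0.153, Regime R1 0.031

Unnormalized posteriors (prior × likelihood):
  Regime R6: 0.19 × 0.028 = 0.00532
  Regime R5: 0.14 × 0.123 = 0.01722
  Regime R2: 0.23 × 0.25 = 0.0575
  Regime R4: 0.17 × 0.183 = 0.03111
  Regime R3: 0.06 × 0.3475 = 0.02085
  Regime R1: 0.21 × 0.02 = 0.0042
Sum = 0.1362.
P(Regime R6 | onshore) = 0.00532/0.1362 ≈ 0.039
P(Regime R5 | onshore) = 0.01722/0.1362 ≈ 0.126
P(Regime R2 | onshore) = 0.0575/0.1362 ≈ 0.422
P(Regime R4 | onshore) = 0.03111/0.1362 ≈ 0.228
P(Regime R3 | onshore) = 0.02085/0.1362 ≈ 0.153
P(Regime R1 | onshore) = 0.0042/0.1362 ≈ 0.031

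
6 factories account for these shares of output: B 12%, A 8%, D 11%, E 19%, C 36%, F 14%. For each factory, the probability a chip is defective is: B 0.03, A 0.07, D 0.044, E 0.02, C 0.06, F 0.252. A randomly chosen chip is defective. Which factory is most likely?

F

Prior × likelihood for each hypothesis:
  B: 0.12 × 0.03 = 0.0036
  A: 0.08 × 0.07 = 0.0056
  D: 0.11 × 0.044 = 0.00484
  E: 0.19 × 0.02 = 0.0038
  C: 0.36 × 0.06 = 0.0216
  F: 0.14 × 0.252 = 0.03528
Total = 0.07472.
Largest term belongs to F, so F is most probable.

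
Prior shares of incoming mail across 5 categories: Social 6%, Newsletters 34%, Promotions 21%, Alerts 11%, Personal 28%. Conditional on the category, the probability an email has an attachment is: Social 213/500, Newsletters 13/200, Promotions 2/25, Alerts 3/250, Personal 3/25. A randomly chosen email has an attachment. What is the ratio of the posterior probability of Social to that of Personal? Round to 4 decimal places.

Prior × likelihood for each hypothesis:
  Social: 0.06 × 0.426 = 0.02556
  Newsletters: 0.34 × 0.065 = 0.0221
  Promotions: 0.21 × 0.08 = 0.0168
  Alerts: 0.11 × 0.012 = 0.00132
  Personal: 0.28 × 0.12 = 0.0336
Total = 0.09938.
The ratio is 0.02556 / 0.0336 (the normalizer cancels) = 0.7607.

0.7607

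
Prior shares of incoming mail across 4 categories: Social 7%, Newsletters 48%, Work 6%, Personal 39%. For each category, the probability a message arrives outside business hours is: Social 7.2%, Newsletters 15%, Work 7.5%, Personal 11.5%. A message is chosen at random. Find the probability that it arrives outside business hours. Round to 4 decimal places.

0.1264

Compute prior × likelihood for every hypothesis:
  Social: 0.07 × 0.072 = 0.00504
  Newsletters: 0.48 × 0.15 = 0.072
  Work: 0.06 × 0.075 = 0.0045
  Personal: 0.39 × 0.115 = 0.04485
P(off-hours) = 0.00504 + 0.072 + 0.0045 + 0.04485 = 0.12639 → 0.1264.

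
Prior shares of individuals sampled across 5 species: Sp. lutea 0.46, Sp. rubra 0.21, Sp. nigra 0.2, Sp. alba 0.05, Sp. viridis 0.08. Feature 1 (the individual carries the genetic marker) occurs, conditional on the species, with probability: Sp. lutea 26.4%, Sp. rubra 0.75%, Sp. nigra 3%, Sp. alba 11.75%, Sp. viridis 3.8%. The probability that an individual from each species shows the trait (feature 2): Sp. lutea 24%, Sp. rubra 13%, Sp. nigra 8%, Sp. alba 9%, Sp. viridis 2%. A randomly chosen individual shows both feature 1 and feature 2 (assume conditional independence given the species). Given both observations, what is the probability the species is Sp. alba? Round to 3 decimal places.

0.017

Unnormalized posteriors (prior × likelihood):
  Sp. lutea: 0.46 × 0.264 × 0.24 = 0.0291456
  Sp. rubra: 0.21 × 0.0075 × 0.13 = 0.00020475
  Sp. nigra: 0.2 × 0.03 × 0.08 = 0.00048
  Sp. alba: 0.05 × 0.1175 × 0.09 = 0.00052875
  Sp. viridis: 0.08 × 0.038 × 0.02 = 0.0000608
Sum = 0.0304199.
P(Sp. alba | evidence) = 0.00052875 / 0.0304199 ≈ 0.017.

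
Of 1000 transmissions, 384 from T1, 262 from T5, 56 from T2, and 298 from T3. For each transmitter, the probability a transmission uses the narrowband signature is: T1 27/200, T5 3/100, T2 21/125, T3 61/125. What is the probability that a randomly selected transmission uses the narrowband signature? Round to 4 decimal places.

0.2145

Prior × likelihood for each hypothesis:
  T1: 0.384 × 0.135 = 0.05184
  T5: 0.262 × 0.03 = 0.00786
  T2: 0.056 × 0.168 = 0.009408
  T3: 0.298 × 0.488 = 0.145424
P(narrowband) = 0.05184 + 0.00786 + 0.009408 + 0.145424 = 0.214532 → 0.2145.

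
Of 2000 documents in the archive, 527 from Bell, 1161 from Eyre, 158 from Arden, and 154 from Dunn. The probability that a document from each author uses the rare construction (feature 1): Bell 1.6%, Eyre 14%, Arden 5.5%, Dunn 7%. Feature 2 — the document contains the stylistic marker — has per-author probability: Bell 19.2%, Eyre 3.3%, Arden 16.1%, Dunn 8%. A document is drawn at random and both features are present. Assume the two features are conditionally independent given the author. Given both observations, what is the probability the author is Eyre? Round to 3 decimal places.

0.580

Unnormalized posteriors (prior × likelihood):
  Bell: 0.2635 × 0.016 × 0.192 = 0.000809472
  Eyre: 0.5805 × 0.14 × 0.033 = 0.00268191
  Arden: 0.079 × 0.055 × 0.161 = 0.000699545
  Dunn: 0.077 × 0.07 × 0.08 = 0.0004312
Sum = 0.004622127.
P(Eyre | evidence) = 0.00268191 / 0.004622127 ≈ 0.580.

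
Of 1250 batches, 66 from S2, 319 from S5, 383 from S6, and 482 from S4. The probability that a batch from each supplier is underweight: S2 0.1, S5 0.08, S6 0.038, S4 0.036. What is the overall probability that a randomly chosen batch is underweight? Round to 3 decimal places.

0.051

By Bayes' rule, posterior ∝ prior × likelihood:
  S2: 0.0528 × 0.1 = 0.00528
  S5: 0.2552 × 0.08 = 0.020416
  S6: 0.3064 × 0.038 = 0.0116432
  S4: 0.3856 × 0.036 = 0.0138816
P(underweight) = 0.00528 + 0.020416 + 0.0116432 + 0.0138816 = 0.0512208 → 0.051.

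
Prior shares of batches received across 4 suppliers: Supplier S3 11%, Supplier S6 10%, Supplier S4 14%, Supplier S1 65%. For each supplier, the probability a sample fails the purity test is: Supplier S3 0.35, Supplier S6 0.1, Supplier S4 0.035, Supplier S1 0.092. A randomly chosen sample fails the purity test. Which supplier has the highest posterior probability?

Supplier S1

Compute prior × likelihood for every hypothesis:
  Supplier S3: 0.11 × 0.35 = 0.0385
  Supplier S6: 0.1 × 0.1 = 0.01
  Supplier S4: 0.14 × 0.035 = 0.0049
  Supplier S1: 0.65 × 0.092 = 0.0598
Total = 0.1132.
Largest term belongs to Supplier S1, so Supplier S1 is most probable.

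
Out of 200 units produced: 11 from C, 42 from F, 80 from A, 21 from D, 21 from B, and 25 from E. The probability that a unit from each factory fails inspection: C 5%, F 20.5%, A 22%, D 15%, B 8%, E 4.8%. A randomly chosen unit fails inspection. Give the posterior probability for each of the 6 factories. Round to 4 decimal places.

By Bayes' rule, posterior ∝ prior × likelihood:
  C: 0.055 × 0.05 = 0.00275
  F: 0.21 × 0.205 = 0.04305
  A: 0.4 × 0.22 = 0.088
  D: 0.105 × 0.15 = 0.01575
  B: 0.105 × 0.08 = 0.0084
  E: 0.125 × 0.048 = 0.006
Normalizing constant = 0.16395.
P(C | nonconforming) = 0.00275/0.16395 ≈ 0.0168
P(F | nonconforming) = 0.04305/0.16395 ≈ 0.2626
P(A | nonconforming) = 0.088/0.16395 ≈ 0.5367
P(D | nonconforming) = 0.01575/0.16395 ≈ 0.0961
P(B | nonconforming) = 0.0084/0.16395 ≈ 0.0512
P(E | nonconforming) = 0.006/0.16395 ≈ 0.0366
(Check: 0.0168+0.2626+0.5367+0.0961+0.0512+0.0366 = 1.0000.)

C 0.0168, F 0.2626, A 0.5367, D 0.0961, B 0.0512, E 0.0366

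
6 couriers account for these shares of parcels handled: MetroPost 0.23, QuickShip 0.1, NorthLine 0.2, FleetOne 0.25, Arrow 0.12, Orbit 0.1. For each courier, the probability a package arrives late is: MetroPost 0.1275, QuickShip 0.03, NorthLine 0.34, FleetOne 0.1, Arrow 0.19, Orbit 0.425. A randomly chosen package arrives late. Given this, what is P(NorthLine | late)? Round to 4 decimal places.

0.3567

By Bayes' rule, posterior ∝ prior × likelihood:
  MetroPost: 0.23 × 0.1275 = 0.029325
  QuickShip: 0.1 × 0.03 = 0.003
  NorthLine: 0.2 × 0.34 = 0.068
  FleetOne: 0.25 × 0.1 = 0.025
  Arrow: 0.12 × 0.19 = 0.0228
  Orbit: 0.1 × 0.425 = 0.0425
Normalizing constant = 0.190625.
P(NorthLine | evidence) = 0.068 / 0.190625 ≈ 0.3567.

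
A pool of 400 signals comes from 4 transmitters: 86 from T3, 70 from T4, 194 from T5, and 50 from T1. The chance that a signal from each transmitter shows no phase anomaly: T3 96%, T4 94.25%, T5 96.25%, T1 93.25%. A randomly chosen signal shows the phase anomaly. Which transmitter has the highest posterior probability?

Taking complements, P(anomaly | each) = T3 0.04, T4 0.0575, T5 0.0375, T1 0.0675.
Prior × likelihood for each hypothesis:
  T3: 0.215 × 0.04 = 0.0086
  T4: 0.175 × 0.0575 = 0.0100625
  T5: 0.485 × 0.0375 = 0.0181875
  T1: 0.125 × 0.0675 = 0.0084375
Total = 0.0452875.
Largest term belongs to T5, so T5 is most probable.

T5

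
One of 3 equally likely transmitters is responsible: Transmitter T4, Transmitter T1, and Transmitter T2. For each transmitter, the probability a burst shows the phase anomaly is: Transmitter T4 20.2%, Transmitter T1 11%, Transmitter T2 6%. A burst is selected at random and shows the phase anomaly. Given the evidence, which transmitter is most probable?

Transmitter T4

Since the prior is uniform, the posterior is proportional to the likelihood:
  Transmitter T4: 0.202
  Transmitter T1: 0.11
  Transmitter T2: 0.06
Sum = 0.372.
Largest term belongs to Transmitter T4, so Transmitter T4 is most probable.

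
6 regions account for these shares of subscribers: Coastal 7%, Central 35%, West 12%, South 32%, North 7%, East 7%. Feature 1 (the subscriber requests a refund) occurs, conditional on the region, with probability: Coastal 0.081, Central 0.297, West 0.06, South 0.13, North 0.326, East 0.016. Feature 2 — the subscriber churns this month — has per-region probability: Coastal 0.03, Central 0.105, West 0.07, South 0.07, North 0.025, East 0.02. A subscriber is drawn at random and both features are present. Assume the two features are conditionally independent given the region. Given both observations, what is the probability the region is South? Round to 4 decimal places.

0.1929

By Bayes' rule, posterior ∝ prior × likelihood:
  Coastal: 0.07 × 0.081 × 0.03 = 0.0001701
  Central: 0.35 × 0.297 × 0.105 = 0.01091475
  West: 0.12 × 0.06 × 0.07 = 0.000504
  South: 0.32 × 0.13 × 0.07 = 0.002912
  North: 0.07 × 0.326 × 0.025 = 0.0005705
  East: 0.07 × 0.016 × 0.02 = 0.0000224
Normalizing constant = 0.01509375.
P(South | evidence) = 0.002912 / 0.01509375 ≈ 0.1929.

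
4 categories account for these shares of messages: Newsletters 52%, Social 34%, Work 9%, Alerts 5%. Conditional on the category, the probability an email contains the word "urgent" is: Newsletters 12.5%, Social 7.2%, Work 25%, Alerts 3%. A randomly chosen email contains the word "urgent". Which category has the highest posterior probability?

Compute prior × likelihood for every hypothesis:
  Newsletters: 0.52 × 0.125 = 0.065
  Social: 0.34 × 0.072 = 0.02448
  Work: 0.09 × 0.25 = 0.0225
  Alerts: 0.05 × 0.03 = 0.0015
Sum = 0.11348.
Largest term belongs to Newsletters, so Newsletters is most probable.

Newsletters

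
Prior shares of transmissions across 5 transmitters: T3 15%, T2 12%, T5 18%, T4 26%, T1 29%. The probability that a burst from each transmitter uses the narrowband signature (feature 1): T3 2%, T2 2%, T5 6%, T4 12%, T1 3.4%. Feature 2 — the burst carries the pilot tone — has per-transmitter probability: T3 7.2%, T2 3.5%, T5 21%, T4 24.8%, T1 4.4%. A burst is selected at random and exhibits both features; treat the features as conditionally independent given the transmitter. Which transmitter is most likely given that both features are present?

Prior × likelihood for each hypothesis:
  T3: 0.15 × 0.02 × 0.072 = 0.000216
  T2: 0.12 × 0.02 × 0.035 = 0.000084
  T5: 0.18 × 0.06 × 0.21 = 0.002268
  T4: 0.26 × 0.12 × 0.248 = 0.0077376
  T1: 0.29 × 0.034 × 0.044 = 0.00043384
Total = 0.01073944.
Largest term belongs to T4, so T4 is most probable.

T4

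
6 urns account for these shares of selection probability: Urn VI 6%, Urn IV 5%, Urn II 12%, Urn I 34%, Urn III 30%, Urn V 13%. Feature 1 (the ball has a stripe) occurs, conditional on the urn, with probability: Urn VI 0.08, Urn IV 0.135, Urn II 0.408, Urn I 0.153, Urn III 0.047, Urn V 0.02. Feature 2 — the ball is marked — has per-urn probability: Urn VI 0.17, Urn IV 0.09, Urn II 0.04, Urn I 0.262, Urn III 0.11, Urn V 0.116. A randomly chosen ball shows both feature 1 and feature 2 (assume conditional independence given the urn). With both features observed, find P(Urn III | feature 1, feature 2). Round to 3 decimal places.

By Bayes' rule, posterior ∝ prior × likelihood:
  Urn VI: 0.06 × 0.08 × 0.17 = 0.000816
  Urn IV: 0.05 × 0.135 × 0.09 = 0.0006075
  Urn II: 0.12 × 0.408 × 0.04 = 0.0019584
  Urn I: 0.34 × 0.153 × 0.262 = 0.01362924
  Urn III: 0.3 × 0.047 × 0.11 = 0.001551
  Urn V: 0.13 × 0.02 × 0.116 = 0.0003016
Total = 0.01886374.
P(Urn III | evidence) = 0.001551 / 0.01886374 ≈ 0.082.

0.082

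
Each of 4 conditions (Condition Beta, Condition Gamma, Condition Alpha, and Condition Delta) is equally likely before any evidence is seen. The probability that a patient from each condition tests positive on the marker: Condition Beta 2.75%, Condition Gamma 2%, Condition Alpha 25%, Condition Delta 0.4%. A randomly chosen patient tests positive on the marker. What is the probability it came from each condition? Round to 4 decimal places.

With a uniform prior (1/4 each), posterior ∝ likelihood:
  Condition Beta: 0.0275
  Condition Gamma: 0.02
  Condition Alpha: 0.25
  Condition Delta: 0.004
Sum = 0.3015.
P(Condition Beta | marker-positive) = 0.0275/0.3015 ≈ 0.0912
P(Condition Gamma | marker-positive) = 0.02/0.3015 ≈ 0.0663
P(Condition Alpha | marker-positive) = 0.25/0.3015 ≈ 0.8292
P(Condition Delta | marker-positive) = 0.004/0.3015 ≈ 0.0133
(Check: 0.0912+0.0663+0.8292+0.0133 = 1.0000.)

Condition Beta 0.0912, Condition Gamma 0.0663, Condition Alpha 0.8292, Condition Delta 0.0133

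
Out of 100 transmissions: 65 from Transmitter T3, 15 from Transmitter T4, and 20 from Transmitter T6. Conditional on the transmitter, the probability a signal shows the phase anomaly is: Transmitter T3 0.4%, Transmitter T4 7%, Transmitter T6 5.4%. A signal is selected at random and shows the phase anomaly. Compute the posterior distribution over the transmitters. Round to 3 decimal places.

Transmitter T3 0.109, Transmitter T4 0.439, Transmitter T6 0.452

By Bayes' rule, posterior ∝ prior × likelihood:
  Transmitter T3: 0.65 × 0.004 = 0.0026
  Transmitter T4: 0.15 × 0.07 = 0.0105
  Transmitter T6: 0.2 × 0.054 = 0.0108
Sum = 0.0239.
P(Transmitter T3 | anomaly) = 0.0026/0.0239 ≈ 0.109
P(Transmitter T4 | anomaly) = 0.0105/0.0239 ≈ 0.439
P(Transmitter T6 | anomaly) = 0.0108/0.0239 ≈ 0.452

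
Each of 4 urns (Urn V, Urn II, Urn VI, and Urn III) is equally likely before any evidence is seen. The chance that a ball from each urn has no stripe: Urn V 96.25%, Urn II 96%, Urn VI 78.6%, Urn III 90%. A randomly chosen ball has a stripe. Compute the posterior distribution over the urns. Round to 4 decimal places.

Urn V 0.0958, Urn II 0.1022, Urn VI 0.5466, Urn III 0.2554

Taking complements, P(striped | each) = Urn V 0.0375, Urn II 0.04, Urn VI 0.214, Urn III 0.1.
Since the prior is uniform, the posterior is proportional to the likelihood:
  Urn V: 0.0375
  Urn II: 0.04
  Urn VI: 0.214
  Urn III: 0.1
Total = 0.3915.
P(Urn V | striped) = 0.0375/0.3915 ≈ 0.0958
P(Urn II | striped) = 0.04/0.3915 ≈ 0.1022
P(Urn VI | striped) = 0.214/0.3915 ≈ 0.5466
P(Urn III | striped) = 0.1/0.3915 ≈ 0.2554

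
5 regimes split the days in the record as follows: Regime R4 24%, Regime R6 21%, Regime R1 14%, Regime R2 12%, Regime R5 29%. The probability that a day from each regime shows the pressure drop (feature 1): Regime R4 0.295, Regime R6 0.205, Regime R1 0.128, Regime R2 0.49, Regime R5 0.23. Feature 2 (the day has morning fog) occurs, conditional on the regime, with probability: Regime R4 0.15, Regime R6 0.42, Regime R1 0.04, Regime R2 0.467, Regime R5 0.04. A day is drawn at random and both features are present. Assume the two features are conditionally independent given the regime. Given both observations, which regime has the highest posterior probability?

Prior × likelihood for each hypothesis:
  Regime R4: 0.24 × 0.295 × 0.15 = 0.01062
  Regime R6: 0.21 × 0.205 × 0.42 = 0.018081
  Regime R1: 0.14 × 0.128 × 0.04 = 0.0007168
  Regime R2: 0.12 × 0.49 × 0.467 = 0.0274596
  Regime R5: 0.29 × 0.23 × 0.04 = 0.002668
Sum = 0.0595454.
Largest term belongs to Regime R2, so Regime R2 is most probable.

Regime R2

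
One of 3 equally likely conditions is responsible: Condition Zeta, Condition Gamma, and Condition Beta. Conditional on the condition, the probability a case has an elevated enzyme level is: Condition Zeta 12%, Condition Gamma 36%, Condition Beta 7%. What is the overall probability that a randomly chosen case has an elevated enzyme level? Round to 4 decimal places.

With a uniform prior (1/3 each), posterior ∝ likelihood:
  Condition Zeta: 0.12
  Condition Gamma: 0.36
  Condition Beta: 0.07
P(elevated) = (1/3) × (0.12 + 0.36 + 0.07) = 0.55/3 ≈ 0.1833.

0.1833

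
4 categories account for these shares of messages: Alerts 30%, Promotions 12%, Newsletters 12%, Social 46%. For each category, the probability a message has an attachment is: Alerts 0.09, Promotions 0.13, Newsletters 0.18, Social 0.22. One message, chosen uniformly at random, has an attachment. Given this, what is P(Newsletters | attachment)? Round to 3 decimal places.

0.131

Compute prior × likelihood for every hypothesis:
  Alerts: 0.3 × 0.09 = 0.027
  Promotions: 0.12 × 0.13 = 0.0156
  Newsletters: 0.12 × 0.18 = 0.0216
  Social: 0.46 × 0.22 = 0.1012
Sum = 0.1654.
P(Newsletters | evidence) = 0.0216 / 0.1654 ≈ 0.131.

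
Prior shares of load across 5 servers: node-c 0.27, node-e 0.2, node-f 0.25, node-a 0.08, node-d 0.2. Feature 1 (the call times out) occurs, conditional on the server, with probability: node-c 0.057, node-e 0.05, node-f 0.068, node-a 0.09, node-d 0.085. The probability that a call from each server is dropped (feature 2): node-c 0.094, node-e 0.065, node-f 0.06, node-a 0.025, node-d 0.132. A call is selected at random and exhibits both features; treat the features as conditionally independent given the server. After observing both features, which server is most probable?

Unnormalized posteriors (prior × likelihood):
  node-c: 0.27 × 0.057 × 0.094 = 0.00144666
  node-e: 0.2 × 0.05 × 0.065 = 0.00065
  node-f: 0.25 × 0.068 × 0.06 = 0.00102
  node-a: 0.08 × 0.09 × 0.025 = 0.00018
  node-d: 0.2 × 0.085 × 0.132 = 0.002244
Normalizing constant = 0.00554066.
Largest term belongs to node-d, so node-d is most probable.

node-d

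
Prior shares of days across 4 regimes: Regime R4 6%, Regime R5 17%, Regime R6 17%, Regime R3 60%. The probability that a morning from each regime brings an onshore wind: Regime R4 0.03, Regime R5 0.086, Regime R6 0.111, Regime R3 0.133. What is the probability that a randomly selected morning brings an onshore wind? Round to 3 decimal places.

0.115

Unnormalized posteriors (prior × likelihood):
  Regime R4: 0.06 × 0.03 = 0.0018
  Regime R5: 0.17 × 0.086 = 0.01462
  Regime R6: 0.17 × 0.111 = 0.01887
  Regime R3: 0.6 × 0.133 = 0.0798
P(onshore) = 0.0018 + 0.01462 + 0.01887 + 0.0798 = 0.11509 → 0.115.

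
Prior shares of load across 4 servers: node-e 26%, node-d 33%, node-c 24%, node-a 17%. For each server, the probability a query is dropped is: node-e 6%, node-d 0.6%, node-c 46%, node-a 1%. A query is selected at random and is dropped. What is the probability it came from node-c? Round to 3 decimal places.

Compute prior × likelihood for every hypothesis:
  node-e: 0.26 × 0.06 = 0.0156
  node-d: 0.33 × 0.006 = 0.00198
  node-c: 0.24 × 0.46 = 0.1104
  node-a: 0.17 × 0.01 = 0.0017
Normalizing constant = 0.12968.
P(node-c | evidence) = 0.1104 / 0.12968 ≈ 0.851.

0.851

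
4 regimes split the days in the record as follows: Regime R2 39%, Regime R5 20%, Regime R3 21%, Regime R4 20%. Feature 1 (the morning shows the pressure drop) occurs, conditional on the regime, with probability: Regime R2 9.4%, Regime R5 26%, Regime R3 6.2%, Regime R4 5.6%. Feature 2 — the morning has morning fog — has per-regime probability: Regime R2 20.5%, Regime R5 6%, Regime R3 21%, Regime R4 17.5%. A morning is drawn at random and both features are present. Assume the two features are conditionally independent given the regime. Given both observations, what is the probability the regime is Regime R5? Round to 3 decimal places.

Prior × likelihood for each hypothesis:
  Regime R2: 0.39 × 0.094 × 0.205 = 0.0075153
  Regime R5: 0.2 × 0.26 × 0.06 = 0.00312
  Regime R3: 0.21 × 0.062 × 0.21 = 0.0027342
  Regime R4: 0.2 × 0.056 × 0.175 = 0.00196
Sum = 0.0153295.
P(Regime R5 | evidence) = 0.00312 / 0.0153295 ≈ 0.204.

0.204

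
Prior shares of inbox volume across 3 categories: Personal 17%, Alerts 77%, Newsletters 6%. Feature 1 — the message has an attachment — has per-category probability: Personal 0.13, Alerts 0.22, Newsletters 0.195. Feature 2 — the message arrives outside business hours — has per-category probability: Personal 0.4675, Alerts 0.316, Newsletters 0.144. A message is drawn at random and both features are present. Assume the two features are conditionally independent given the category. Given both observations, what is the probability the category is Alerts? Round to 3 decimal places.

Unnormalized posteriors (prior × likelihood):
  Personal: 0.17 × 0.13 × 0.4675 = 0.01033175
  Alerts: 0.77 × 0.22 × 0.316 = 0.0535304
  Newsletters: 0.06 × 0.195 × 0.144 = 0.0016848
Sum = 0.06554695.
P(Alerts | evidence) = 0.0535304 / 0.06554695 ≈ 0.817.

0.817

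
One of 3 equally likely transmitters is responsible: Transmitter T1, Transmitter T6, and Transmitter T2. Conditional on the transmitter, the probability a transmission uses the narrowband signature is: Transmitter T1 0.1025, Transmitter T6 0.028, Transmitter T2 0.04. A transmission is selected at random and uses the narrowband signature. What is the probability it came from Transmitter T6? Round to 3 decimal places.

With a uniform prior (1/3 each), posterior ∝ likelihood:
  Transmitter T1: 0.1025
  Transmitter T6: 0.028
  Transmitter T2: 0.04
Total = 0.1705.
P(Transmitter T6 | evidence) = 0.028 / 0.1705 ≈ 0.164.

0.164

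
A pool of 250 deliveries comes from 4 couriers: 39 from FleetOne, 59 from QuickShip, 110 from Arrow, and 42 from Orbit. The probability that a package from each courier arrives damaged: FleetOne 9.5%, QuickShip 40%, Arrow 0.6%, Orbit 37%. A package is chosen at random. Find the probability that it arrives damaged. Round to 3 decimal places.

By Bayes' rule, posterior ∝ prior × likelihood:
  FleetOne: 0.156 × 0.095 = 0.01482
  QuickShip: 0.236 × 0.4 = 0.0944
  Arrow: 0.44 × 0.006 = 0.00264
  Orbit: 0.168 × 0.37 = 0.06216
P(damaged) = 0.01482 + 0.0944 + 0.00264 + 0.06216 = 0.17402 → 0.174.

0.174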